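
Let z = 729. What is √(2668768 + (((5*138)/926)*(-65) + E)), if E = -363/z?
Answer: √417054075009846/12501 ≈ 1633.6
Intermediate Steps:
E = -121/243 (E = -363/729 = -363*1/729 = -121/243 ≈ -0.49794)
√(2668768 + (((5*138)/926)*(-65) + E)) = √(2668768 + (((5*138)/926)*(-65) - 121/243)) = √(2668768 + ((690*(1/926))*(-65) - 121/243)) = √(2668768 + ((345/463)*(-65) - 121/243)) = √(2668768 + (-22425/463 - 121/243)) = √(2668768 - 5505298/112509) = √(300254913614/112509) = √417054075009846/12501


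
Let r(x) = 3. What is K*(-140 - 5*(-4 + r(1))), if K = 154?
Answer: -20790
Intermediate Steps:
K*(-140 - 5*(-4 + r(1))) = 154*(-140 - 5*(-4 + 3)) = 154*(-140 - 5*(-1)) = 154*(-140 + 5) = 154*(-135) = -20790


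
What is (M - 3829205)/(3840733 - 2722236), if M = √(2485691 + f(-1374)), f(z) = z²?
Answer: -3829205/1118497 + √4373567/1118497 ≈ -3.4217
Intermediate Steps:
M = √4373567 (M = √(2485691 + (-1374)²) = √(2485691 + 1887876) = √4373567 ≈ 2091.3)
(M - 3829205)/(3840733 - 2722236) = (√4373567 - 3829205)/(3840733 - 2722236) = (-3829205 + √4373567)/1118497 = (-3829205 + √4373567)*(1/1118497) = -3829205/1118497 + √4373567/1118497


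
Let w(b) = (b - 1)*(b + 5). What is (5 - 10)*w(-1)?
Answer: 40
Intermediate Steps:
w(b) = (-1 + b)*(5 + b)
(5 - 10)*w(-1) = (5 - 10)*(-5 + (-1)² + 4*(-1)) = -5*(-5 + 1 - 4) = -5*(-8) = 40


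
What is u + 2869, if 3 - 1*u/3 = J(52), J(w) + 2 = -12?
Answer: 2920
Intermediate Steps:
J(w) = -14 (J(w) = -2 - 12 = -14)
u = 51 (u = 9 - 3*(-14) = 9 + 42 = 51)
u + 2869 = 51 + 2869 = 2920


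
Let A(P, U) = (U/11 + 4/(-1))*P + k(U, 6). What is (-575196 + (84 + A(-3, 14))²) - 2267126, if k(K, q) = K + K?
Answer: -342173278/121 ≈ -2.8279e+6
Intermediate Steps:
k(K, q) = 2*K
A(P, U) = 2*U + P*(-4 + U/11) (A(P, U) = (U/11 + 4/(-1))*P + 2*U = (U*(1/11) + 4*(-1))*P + 2*U = (U/11 - 4)*P + 2*U = (-4 + U/11)*P + 2*U = P*(-4 + U/11) + 2*U = 2*U + P*(-4 + U/11))
(-575196 + (84 + A(-3, 14))²) - 2267126 = (-575196 + (84 + (-4*(-3) + 2*14 + (1/11)*(-3)*14))²) - 2267126 = (-575196 + (84 + (12 + 28 - 42/11))²) - 2267126 = (-575196 + (84 + 398/11)²) - 2267126 = (-575196 + (1322/11)²) - 2267126 = (-575196 + 1747684/121) - 2267126 = -67851032/121 - 2267126 = -342173278/121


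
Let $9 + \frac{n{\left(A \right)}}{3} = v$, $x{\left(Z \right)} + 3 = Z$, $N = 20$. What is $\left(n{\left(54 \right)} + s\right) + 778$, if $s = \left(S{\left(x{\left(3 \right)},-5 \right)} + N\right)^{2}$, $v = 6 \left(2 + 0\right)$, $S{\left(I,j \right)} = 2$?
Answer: $1271$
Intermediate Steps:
$x{\left(Z \right)} = -3 + Z$
$v = 12$ ($v = 6 \cdot 2 = 12$)
$n{\left(A \right)} = 9$ ($n{\left(A \right)} = -27 + 3 \cdot 12 = -27 + 36 = 9$)
$s = 484$ ($s = \left(2 + 20\right)^{2} = 22^{2} = 484$)
$\left(n{\left(54 \right)} + s\right) + 778 = \left(9 + 484\right) + 778 = 493 + 778 = 1271$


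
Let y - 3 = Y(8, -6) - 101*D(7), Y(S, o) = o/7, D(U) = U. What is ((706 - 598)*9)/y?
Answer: -3402/2467 ≈ -1.3790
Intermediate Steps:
Y(S, o) = o/7 (Y(S, o) = o*(1/7) = o/7)
y = -4934/7 (y = 3 + ((1/7)*(-6) - 101*7) = 3 + (-6/7 - 707) = 3 - 4955/7 = -4934/7 ≈ -704.86)
((706 - 598)*9)/y = ((706 - 598)*9)/(-4934/7) = (108*9)*(-7/4934) = 972*(-7/4934) = -3402/2467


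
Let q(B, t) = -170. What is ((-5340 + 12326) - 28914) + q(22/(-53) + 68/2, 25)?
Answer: -22098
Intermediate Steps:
((-5340 + 12326) - 28914) + q(22/(-53) + 68/2, 25) = ((-5340 + 12326) - 28914) - 170 = (6986 - 28914) - 170 = -21928 - 170 = -22098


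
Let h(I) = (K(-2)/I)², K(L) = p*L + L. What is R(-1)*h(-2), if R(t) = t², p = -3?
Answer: 4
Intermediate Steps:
K(L) = -2*L (K(L) = -3*L + L = -2*L)
h(I) = 16/I² (h(I) = ((-2*(-2))/I)² = (4/I)² = 16/I²)
R(-1)*h(-2) = (-1)²*(16/(-2)²) = 1*(16*(¼)) = 1*4 = 4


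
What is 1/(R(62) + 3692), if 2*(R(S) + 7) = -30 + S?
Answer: 1/3701 ≈ 0.00027020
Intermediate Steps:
R(S) = -22 + S/2 (R(S) = -7 + (-30 + S)/2 = -7 + (-15 + S/2) = -22 + S/2)
1/(R(62) + 3692) = 1/((-22 + (½)*62) + 3692) = 1/((-22 + 31) + 3692) = 1/(9 + 3692) = 1/3701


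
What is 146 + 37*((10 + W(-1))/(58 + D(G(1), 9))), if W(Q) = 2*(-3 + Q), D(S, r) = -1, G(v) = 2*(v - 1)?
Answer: 8396/57 ≈ 147.30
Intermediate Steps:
G(v) = -2 + 2*v (G(v) = 2*(-1 + v) = -2 + 2*v)
W(Q) = -6 + 2*Q
146 + 37*((10 + W(-1))/(58 + D(G(1), 9))) = 146 + 37*((10 + (-6 + 2*(-1)))/(58 - 1)) = 146 + 37*((10 + (-6 - 2))/57) = 146 + 37*((10 - 8)*(1/57)) = 146 + 37*(2*(1/57)) = 146 + 37*(2/57) = 146 + 74/57 = 8396/57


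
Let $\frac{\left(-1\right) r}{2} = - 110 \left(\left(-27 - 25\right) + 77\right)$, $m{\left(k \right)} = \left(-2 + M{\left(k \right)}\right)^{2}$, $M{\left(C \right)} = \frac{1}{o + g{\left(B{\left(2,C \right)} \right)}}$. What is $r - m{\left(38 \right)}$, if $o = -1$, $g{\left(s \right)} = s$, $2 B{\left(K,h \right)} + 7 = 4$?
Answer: $\frac{137356}{25} \approx 5494.2$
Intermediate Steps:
$B{\left(K,h \right)} = - \frac{3}{2}$ ($B{\left(K,h \right)} = - \frac{7}{2} + \frac{1}{2} \cdot 4 = - \frac{7}{2} + 2 = - \frac{3}{2}$)
$M{\left(C \right)} = - \frac{2}{5}$ ($M{\left(C \right)} = \frac{1}{-1 - \frac{3}{2}} = \frac{1}{- \frac{5}{2}} = - \frac{2}{5}$)
$m{\left(k \right)} = \frac{144}{25}$ ($m{\left(k \right)} = \left(-2 - \frac{2}{5}\right)^{2} = \left(- \frac{12}{5}\right)^{2} = \frac{144}{25}$)
$r = 5500$ ($r = - 2 \left(- 110 \left(\left(-27 - 25\right) + 77\right)\right) = - 2 \left(- 110 \left(-52 + 77\right)\right) = - 2 \left(\left(-110\right) 25\right) = \left(-2\right) \left(-2750\right) = 5500$)
$r - m{\left(38 \right)} = 5500 - \frac{144}{25} = \frac{137356}{25}$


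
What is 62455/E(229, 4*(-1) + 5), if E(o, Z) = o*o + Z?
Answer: 62455/52442 ≈ 1.1909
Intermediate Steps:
E(o, Z) = Z + o² (E(o, Z) = o² + Z = Z + o²)
62455/E(229, 4*(-1) + 5) = 62455/((4*(-1) + 5) + 229²) = 62455/((-4 + 5) + 52441) = 62455/(1 + 52441) = 62455/52442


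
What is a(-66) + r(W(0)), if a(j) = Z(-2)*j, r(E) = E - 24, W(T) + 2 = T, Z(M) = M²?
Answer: -290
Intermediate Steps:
W(T) = -2 + T
r(E) = -24 + E
a(j) = 4*j (a(j) = (-2)²*j = 4*j)
a(-66) + r(W(0)) = 4*(-66) + (-24 + (-2 + 0)) = -264 + (-24 - 2) = -264 - 26 = -290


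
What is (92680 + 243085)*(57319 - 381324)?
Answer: -108789538825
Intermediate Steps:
(92680 + 243085)*(57319 - 381324) = 335765*(-324005) = -108789538825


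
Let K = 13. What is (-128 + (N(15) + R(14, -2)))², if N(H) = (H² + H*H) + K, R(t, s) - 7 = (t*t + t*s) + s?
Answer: 258064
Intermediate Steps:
R(t, s) = 7 + s + t² + s*t (R(t, s) = 7 + ((t*t + t*s) + s) = 7 + ((t² + s*t) + s) = 7 + (s + t² + s*t) = 7 + s + t² + s*t)
N(H) = 13 + 2*H² (N(H) = (H² + H*H) + 13 = (H² + H²) + 13 = 2*H² + 13 = 13 + 2*H²)
(-128 + (N(15) + R(14, -2)))² = (-128 + ((13 + 2*15²) + (7 - 2 + 14² - 2*14)))² = (-128 + ((13 + 2*225) + (7 - 2 + 196 - 28)))² = (-128 + ((13 + 450) + 173))² = (-128 + (463 + 173))² = (-128 + 636)² = 508² = 258064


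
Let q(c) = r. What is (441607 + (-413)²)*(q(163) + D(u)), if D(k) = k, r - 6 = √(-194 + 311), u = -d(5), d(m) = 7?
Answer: -612176 + 1836528*√13 ≈ 6.0095e+6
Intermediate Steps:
u = -7 (u = -1*7 = -7)
r = 6 + 3*√13 (r = 6 + √(-194 + 311) = 6 + √117 = 6 + 3*√13 ≈ 16.817)
q(c) = 6 + 3*√13
(441607 + (-413)²)*(q(163) + D(u)) = (441607 + (-413)²)*((6 + 3*√13) - 7) = (441607 + 170569)*(-1 + 3*√13) = 612176*(-1 + 3*√13) = -612176 + 1836528*√13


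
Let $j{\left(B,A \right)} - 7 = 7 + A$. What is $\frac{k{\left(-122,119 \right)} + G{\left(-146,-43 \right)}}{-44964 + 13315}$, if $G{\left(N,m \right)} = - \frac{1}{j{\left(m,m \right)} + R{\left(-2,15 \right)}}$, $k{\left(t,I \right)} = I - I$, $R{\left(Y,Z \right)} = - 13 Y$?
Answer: $- \frac{1}{94947} \approx -1.0532 \cdot 10^{-5}$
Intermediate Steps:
$j{\left(B,A \right)} = 14 + A$ ($j{\left(B,A \right)} = 7 + \left(7 + A\right) = 14 + A$)
$k{\left(t,I \right)} = 0$
$G{\left(N,m \right)} = - \frac{1}{40 + m}$ ($G{\left(N,m \right)} = - \frac{1}{\left(14 + m\right) - -26} = - \frac{1}{\left(14 + m\right) + 26} = - \frac{1}{40 + m}$)
$\frac{k{\left(-122,119 \right)} + G{\left(-146,-43 \right)}}{-44964 + 13315} = \frac{0 - \frac{1}{40 - 43}}{-44964 + 13315} = \frac{0 - \frac{1}{-3}}{-31649} = \left(0 - - \frac{1}{3}\right) \left(- \frac{1}{31649}\right) = \left(0 + \frac{1}{3}\right) \left(- \frac{1}{31649}\right) = \frac{1}{3} \left(- \frac{1}{31649}\right) = - \frac{1}{94947}$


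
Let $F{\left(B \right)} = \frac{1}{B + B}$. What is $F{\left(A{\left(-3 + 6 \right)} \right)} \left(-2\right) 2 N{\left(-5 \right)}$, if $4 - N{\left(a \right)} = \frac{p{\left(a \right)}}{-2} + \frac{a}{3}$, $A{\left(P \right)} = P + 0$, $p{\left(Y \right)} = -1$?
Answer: $- \frac{31}{9} \approx -3.4444$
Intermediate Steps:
$A{\left(P \right)} = P$
$N{\left(a \right)} = \frac{7}{2} - \frac{a}{3}$ ($N{\left(a \right)} = 4 - \left(- \frac{1}{-2} + \frac{a}{3}\right) = 4 - \left(\left(-1\right) \left(- \frac{1}{2}\right) + a \frac{1}{3}\right) = 4 - \left(\frac{1}{2} + \frac{a}{3}\right) = \frac{7}{2} - \frac{a}{3}$)
$F{\left(B \right)} = \frac{1}{2 B}$
$F{\left(A{\left(-3 + 6 \right)} \right)} \left(-2\right) 2 N{\left(-5 \right)} = \frac{1}{2 \left(-3 + 6\right)} \left(-2\right) 2 \left(\frac{7}{2} - - \frac{5}{3}\right) = \frac{1}{2 \cdot 3} \left(- 4 \left(\frac{7}{2} + \frac{5}{3}\right)\right) = \frac{1}{2} \cdot \frac{1}{3} \left(\left(-4\right) \frac{31}{6}\right) = \frac{1}{6} \left(- \frac{62}{3}\right) = - \frac{31}{9}$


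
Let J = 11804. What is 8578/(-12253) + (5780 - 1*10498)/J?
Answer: -79532183/72317206 ≈ -1.0998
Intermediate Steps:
8578/(-12253) + (5780 - 1*10498)/J = 8578/(-12253) + (5780 - 1*10498)/11804 = 8578*(-1/12253) + (5780 - 10498)*(1/11804) = -8578/12253 - 4718*1/11804 = -8578/12253 - 2359/5902 = -79532183/72317206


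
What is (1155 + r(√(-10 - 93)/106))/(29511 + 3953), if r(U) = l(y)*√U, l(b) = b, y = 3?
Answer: 1155/33464 + 3*103^(¼)*√106*√I/3547184 ≈ 0.034534 + 1.9615e-5*I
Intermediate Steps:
r(U) = 3*√U
(1155 + r(√(-10 - 93)/106))/(29511 + 3953) = (1155 + 3*√(√(-10 - 93)/106))/(29511 + 3953) = (1155 + 3*√(√(-103)*(1/106)))/33464 = (1155 + 3*√((I*√103)*(1/106)))*(1/33464) = (1155 + 3*√(I*√103/106))*(1/33464) = (1155 + 3*(103^(¼)*√106*√I/106))*(1/33464) = (1155 + 3*103^(¼)*√106*√I/106)*(1/33464) = 1155/33464 + 3*103^(¼)*√106*√I/3547184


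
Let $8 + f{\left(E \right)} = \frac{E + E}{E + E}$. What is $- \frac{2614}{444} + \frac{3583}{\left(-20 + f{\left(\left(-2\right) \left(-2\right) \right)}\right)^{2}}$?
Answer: $- \frac{52459}{53946} \approx -0.97243$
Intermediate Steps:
$f{\left(E \right)} = -7$ ($f{\left(E \right)} = -8 + \frac{E + E}{E + E} = -8 + \frac{2 E}{2 E} = -8 + 2 E \frac{1}{2 E} = -8 + 1 = -7$)
$- \frac{2614}{444} + \frac{3583}{\left(-20 + f{\left(\left(-2\right) \left(-2\right) \right)}\right)^{2}} = - \frac{2614}{444} + \frac{3583}{\left(-20 - 7\right)^{2}} = \left(-2614\right) \frac{1}{444} + \frac{3583}{\left(-27\right)^{2}} = - \frac{1307}{222} + \frac{3583}{729} = - \frac{52459}{53946}$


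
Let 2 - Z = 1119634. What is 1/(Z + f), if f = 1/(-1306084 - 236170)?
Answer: -1542254/1726756930529 ≈ -8.9315e-7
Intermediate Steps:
Z = -1119632 (Z = 2 - 1*1119634 = 2 - 1119634 = -1119632)
f = -1/1542254 (f = 1/(-1542254) = -1/1542254 ≈ -6.4840e-7)
1/(Z + f) = 1/(-1119632 - 1/1542254) = 1/(-1726756930529/1542254) = -1542254/1726756930529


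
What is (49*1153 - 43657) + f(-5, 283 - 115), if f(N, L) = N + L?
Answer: 13003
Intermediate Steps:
f(N, L) = L + N
(49*1153 - 43657) + f(-5, 283 - 115) = (49*1153 - 43657) + ((283 - 115) - 5) = (56497 - 43657) + (168 - 5) = 12840 + 163 = 13003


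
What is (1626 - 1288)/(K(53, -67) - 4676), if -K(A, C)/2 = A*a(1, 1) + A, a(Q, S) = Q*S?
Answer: -13/188 ≈ -0.069149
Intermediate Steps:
K(A, C) = -4*A (K(A, C) = -2*(A*(1*1) + A) = -2*(A*1 + A) = -2*(A + A) = -4*A)
(1626 - 1288)/(K(53, -67) - 4676) = (1626 - 1288)/(-4*53 - 4676) = 338/(-212 - 4676) = 338/(-4888) = 338*(-1/4888) = -13/188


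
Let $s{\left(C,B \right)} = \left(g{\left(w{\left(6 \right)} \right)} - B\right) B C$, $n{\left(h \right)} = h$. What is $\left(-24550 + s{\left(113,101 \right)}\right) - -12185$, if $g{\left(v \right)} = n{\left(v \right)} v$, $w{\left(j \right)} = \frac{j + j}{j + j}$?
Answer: $-1153665$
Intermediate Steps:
$w{\left(j \right)} = 1$ ($w{\left(j \right)} = \frac{2 j}{2 j} = 2 j \frac{1}{2 j} = 1$)
$g{\left(v \right)} = v^{2}$ ($g{\left(v \right)} = v v = v^{2}$)
$s{\left(C,B \right)} = B C \left(1 - B\right)$ ($s{\left(C,B \right)} = \left(1^{2} - B\right) B C = \left(1 - B\right) B C = B \left(1 - B\right) C = B C \left(1 - B\right)$)
$\left(-24550 + s{\left(113,101 \right)}\right) - -12185 = \left(-24550 + 101 \cdot 113 \left(1 - 101\right)\right) - -12185 = \left(-24550 + 101 \cdot 113 \left(1 - 101\right)\right) + \left(-4402 + 16587\right) = \left(-24550 + 101 \cdot 113 \left(-100\right)\right) + 12185 = \left(-24550 - 1141300\right) + 12185 = -1165850 + 12185 = -1153665$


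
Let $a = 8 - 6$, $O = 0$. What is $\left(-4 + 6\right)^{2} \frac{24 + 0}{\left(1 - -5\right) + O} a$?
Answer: $32$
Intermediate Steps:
$a = 2$
$\left(-4 + 6\right)^{2} \frac{24 + 0}{\left(1 - -5\right) + O} a = \left(-4 + 6\right)^{2} \frac{24 + 0}{\left(1 - -5\right) + 0} \cdot 2 = 2^{2} \frac{24}{\left(1 + 5\right) + 0} \cdot 2 = 4 \frac{24}{6 + 0} \cdot 2 = 4 \cdot \frac{24}{6} \cdot 2 = 4 \cdot 24 \cdot \frac{1}{6} \cdot 2 = 4 \cdot 4 \cdot 2 = 16 \cdot 2 = 32$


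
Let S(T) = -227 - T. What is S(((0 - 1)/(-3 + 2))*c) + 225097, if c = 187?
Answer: 224683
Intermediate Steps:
S(((0 - 1)/(-3 + 2))*c) + 225097 = (-227 - (0 - 1)/(-3 + 2)*187) + 225097 = (-227 - (-1/(-1))*187) + 225097 = (-227 - (-1*(-1))*187) + 225097 = (-227 - 187) + 225097 = -414 + 225097 = 224683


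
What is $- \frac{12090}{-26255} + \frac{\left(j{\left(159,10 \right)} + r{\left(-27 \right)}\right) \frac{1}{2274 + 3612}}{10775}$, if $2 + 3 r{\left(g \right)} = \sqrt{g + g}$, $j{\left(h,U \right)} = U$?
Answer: $\frac{230030398064}{499540626225} + \frac{i \sqrt{6}}{63421650} \approx 0.46048 + 3.8622 \cdot 10^{-8} i$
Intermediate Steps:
$r{\left(g \right)} = - \frac{2}{3} + \frac{\sqrt{2} \sqrt{g}}{3}$ ($r{\left(g \right)} = - \frac{2}{3} + \frac{\sqrt{g + g}}{3} = - \frac{2}{3} + \frac{\sqrt{2 g}}{3} = - \frac{2}{3} + \frac{\sqrt{2} \sqrt{g}}{3}$)
$- \frac{12090}{-26255} + \frac{\left(j{\left(159,10 \right)} + r{\left(-27 \right)}\right) \frac{1}{2274 + 3612}}{10775} = - \frac{12090}{-26255} + \frac{\left(10 - \left(\frac{2}{3} - \frac{\sqrt{2} \sqrt{-27}}{3}\right)\right) \frac{1}{2274 + 3612}}{10775} = \left(-12090\right) \left(- \frac{1}{26255}\right) + \frac{10 - \left(\frac{2}{3} - \frac{\sqrt{2} \cdot 3 i \sqrt{3}}{3}\right)}{5886} \cdot \frac{1}{10775} = \frac{2418}{5251} + \left(10 - \left(\frac{2}{3} - i \sqrt{6}\right)\right) \frac{1}{5886} \cdot \frac{1}{10775} = \frac{2418}{5251} + \left(\frac{28}{3} + i \sqrt{6}\right) \frac{1}{5886} \cdot \frac{1}{10775} = \frac{2418}{5251} + \left(\frac{14}{8829} + \frac{i \sqrt{6}}{5886}\right) \frac{1}{10775} = \frac{2418}{5251} + \left(\frac{14}{95132475} + \frac{i \sqrt{6}}{63421650}\right) = \frac{230030398064}{499540626225} + \frac{i \sqrt{6}}{63421650}$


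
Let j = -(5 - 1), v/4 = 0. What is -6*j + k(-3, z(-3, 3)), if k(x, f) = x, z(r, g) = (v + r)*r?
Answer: 21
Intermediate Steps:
v = 0 (v = 4*0 = 0)
z(r, g) = r**2 (z(r, g) = (0 + r)*r = r*r = r**2)
j = -4 (j = -1*4 = -4)
-6*j + k(-3, z(-3, 3)) = -6*(-4) - 3 = 24 - 3 = 21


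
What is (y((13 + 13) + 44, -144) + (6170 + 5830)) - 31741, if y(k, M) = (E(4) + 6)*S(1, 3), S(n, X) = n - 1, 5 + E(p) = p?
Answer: -19741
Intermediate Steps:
E(p) = -5 + p
S(n, X) = -1 + n
y(k, M) = 0 (y(k, M) = ((-5 + 4) + 6)*(-1 + 1) = (-1 + 6)*0 = 5*0 = 0)
(y((13 + 13) + 44, -144) + (6170 + 5830)) - 31741 = (0 + (6170 + 5830)) - 31741 = (0 + 12000) - 31741 = 12000 - 31741 = -19741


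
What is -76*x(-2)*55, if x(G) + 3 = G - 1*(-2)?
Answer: 12540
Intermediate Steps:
x(G) = -1 + G (x(G) = -3 + (G - 1*(-2)) = -3 + (G + 2) = -3 + (2 + G) = -1 + G)
-76*x(-2)*55 = -76*(-1 - 2)*55 = -76*(-3)*55 = 228*55 = 12540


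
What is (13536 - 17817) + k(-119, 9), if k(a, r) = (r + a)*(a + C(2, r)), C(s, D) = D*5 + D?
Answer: 2869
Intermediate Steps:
C(s, D) = 6*D (C(s, D) = 5*D + D = 6*D)
k(a, r) = (a + r)*(a + 6*r) (k(a, r) = (r + a)*(a + 6*r) = (a + r)*(a + 6*r))
(13536 - 17817) + k(-119, 9) = (13536 - 17817) + ((-119)² + 6*9² + 7*(-119)*9) = -4281 + (14161 + 6*81 - 7497) = -4281 + (14161 + 486 - 7497) = -4281 + 7150 = 2869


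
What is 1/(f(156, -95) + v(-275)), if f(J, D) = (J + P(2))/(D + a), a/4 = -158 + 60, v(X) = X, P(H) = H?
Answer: -487/134083 ≈ -0.0036321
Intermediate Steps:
a = -392 (a = 4*(-158 + 60) = 4*(-98) = -392)
f(J, D) = (2 + J)/(-392 + D) (f(J, D) = (J + 2)/(D - 392) = (2 + J)/(-392 + D))
1/(f(156, -95) + v(-275)) = 1/((2 + 156)/(-392 - 95) - 275) = 1/(158/(-487) - 275) = 1/(-1/487*158 - 275) = 1/(-158/487 - 275) = 1/(-134083/487) = -487/134083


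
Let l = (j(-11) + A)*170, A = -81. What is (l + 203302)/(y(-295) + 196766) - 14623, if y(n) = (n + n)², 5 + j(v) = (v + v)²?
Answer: -3983652278/272433 ≈ -14623.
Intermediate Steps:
j(v) = -5 + 4*v² (j(v) = -5 + (v + v)² = -5 + (2*v)² = -5 + 4*v²)
y(n) = 4*n² (y(n) = (2*n)² = 4*n²)
l = 67660 (l = ((-5 + 4*(-11)²) - 81)*170 = ((-5 + 4*121) - 81)*170 = ((-5 + 484) - 81)*170 = (479 - 81)*170 = 398*170 = 67660)
(l + 203302)/(y(-295) + 196766) - 14623 = (67660 + 203302)/(4*(-295)² + 196766) - 14623 = 270962/(4*87025 + 196766) - 14623 = 270962/(348100 + 196766) - 14623 = 270962/544866 - 14623 = 270962*(1/544866) - 14623 = 135481/272433 - 14623 = -3983652278/272433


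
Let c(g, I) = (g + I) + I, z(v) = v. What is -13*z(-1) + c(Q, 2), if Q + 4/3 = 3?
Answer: 56/3 ≈ 18.667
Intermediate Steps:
Q = 5/3 (Q = -4/3 + 3 = 5/3 ≈ 1.6667)
c(g, I) = g + 2*I (c(g, I) = (I + g) + I = g + 2*I)
-13*z(-1) + c(Q, 2) = -13*(-1) + (5/3 + 2*2) = 13 + (5/3 + 4) = 13 + 17/3 = 56/3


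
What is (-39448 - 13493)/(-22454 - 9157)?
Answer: 17647/10537 ≈ 1.6748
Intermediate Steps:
(-39448 - 13493)/(-22454 - 9157) = -52941/(-31611) = -52941*(-1/31611) = 17647/10537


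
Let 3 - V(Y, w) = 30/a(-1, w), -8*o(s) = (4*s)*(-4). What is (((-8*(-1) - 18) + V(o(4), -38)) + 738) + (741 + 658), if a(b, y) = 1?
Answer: 2100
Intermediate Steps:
o(s) = 2*s (o(s) = -4*s*(-4)/8 = -(-2)*s = 2*s)
V(Y, w) = -27 (V(Y, w) = 3 - 30/1 = 3 - 30 = -27)
(((-8*(-1) - 18) + V(o(4), -38)) + 738) + (741 + 658) = (((-8*(-1) - 18) - 27) + 738) + (741 + 658) = (((8 - 18) - 27) + 738) + 1399 = ((-10 - 27) + 738) + 1399 = (-37 + 738) + 1399 = 701 + 1399 = 2100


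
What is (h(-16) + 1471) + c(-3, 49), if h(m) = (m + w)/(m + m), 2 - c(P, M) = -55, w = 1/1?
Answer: 48911/32 ≈ 1528.5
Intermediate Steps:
w = 1
c(P, M) = 57 (c(P, M) = 2 - 1*(-55) = 2 + 55 = 57)
h(m) = (1 + m)/(2*m) (h(m) = (m + 1)/(m + m) = (1 + m)/((2*m)) = (1 + m)*(1/(2*m)) = (1 + m)/(2*m))
(h(-16) + 1471) + c(-3, 49) = ((½)*(1 - 16)/(-16) + 1471) + 57 = ((½)*(-1/16)*(-15) + 1471) + 57 = (15/32 + 1471) + 57 = 47087/32 + 57 = 48911/32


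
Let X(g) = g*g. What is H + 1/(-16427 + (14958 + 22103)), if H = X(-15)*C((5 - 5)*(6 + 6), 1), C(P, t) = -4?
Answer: -18570599/20634 ≈ -900.00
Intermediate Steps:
X(g) = g**2
H = -900 (H = (-15)**2*(-4) = 225*(-4) = -900)
H + 1/(-16427 + (14958 + 22103)) = -900 + 1/(-16427 + (14958 + 22103)) = -900 + 1/(-16427 + 37061) = -900 + 1/20634 = -18570599/20634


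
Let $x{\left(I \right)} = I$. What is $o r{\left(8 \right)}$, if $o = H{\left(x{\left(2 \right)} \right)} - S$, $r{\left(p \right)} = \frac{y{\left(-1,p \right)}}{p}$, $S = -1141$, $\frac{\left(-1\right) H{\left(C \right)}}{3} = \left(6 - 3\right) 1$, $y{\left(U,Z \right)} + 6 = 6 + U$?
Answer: $- \frac{283}{2} \approx -141.5$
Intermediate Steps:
$y{\left(U,Z \right)} = U$ ($y{\left(U,Z \right)} = -6 + \left(6 + U\right) = U$)
$H{\left(C \right)} = -9$ ($H{\left(C \right)} = - 3 \left(6 - 3\right) 1 = - 3 \cdot 3 \cdot 1 = \left(-3\right) 3 = -9$)
$r{\left(p \right)} = - \frac{1}{p}$
$o = 1132$ ($o = -9 - -1141 = -9 + 1141 = 1132$)
$o r{\left(8 \right)} = 1132 \left(- \frac{1}{8}\right) = - \frac{283}{2}$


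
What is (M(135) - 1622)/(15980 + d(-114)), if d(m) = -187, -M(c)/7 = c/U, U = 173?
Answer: -281551/2732189 ≈ -0.10305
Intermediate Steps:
M(c) = -7*c/173
(M(135) - 1622)/(15980 + d(-114)) = (-7/173*135 - 1622)/(15980 - 187) = (-945/173 - 1622)/15793 = -281551/173*1/15793 = -281551/2732189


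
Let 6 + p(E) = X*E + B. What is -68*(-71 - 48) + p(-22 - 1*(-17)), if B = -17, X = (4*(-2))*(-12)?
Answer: 7589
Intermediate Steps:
X = 96 (X = -8*(-12) = 96)
p(E) = -23 + 96*E (p(E) = -6 + (96*E - 17) = -6 + (-17 + 96*E) = -23 + 96*E)
-68*(-71 - 48) + p(-22 - 1*(-17)) = -68*(-71 - 48) + (-23 + 96*(-22 - 1*(-17))) = -68*(-119) + (-23 + 96*(-22 + 17)) = 8092 + (-23 + 96*(-5)) = 8092 + (-23 - 480) = 8092 - 503 = 7589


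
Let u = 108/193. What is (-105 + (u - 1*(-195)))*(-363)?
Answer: -6344514/193 ≈ -32873.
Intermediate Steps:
u = 108/193 (u = 108*(1/193) = 108/193 ≈ 0.55959)
(-105 + (u - 1*(-195)))*(-363) = (-105 + (108/193 - 1*(-195)))*(-363) = (-105 + (108/193 + 195))*(-363) = (-105 + 37743/193)*(-363) = (17478/193)*(-363) = -6344514/193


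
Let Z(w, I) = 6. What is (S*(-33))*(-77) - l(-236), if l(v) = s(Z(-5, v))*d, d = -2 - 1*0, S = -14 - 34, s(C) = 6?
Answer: -121956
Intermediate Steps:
S = -48
d = -2 (d = -2 + 0 = -2)
l(v) = -12 (l(v) = 6*(-2) = -12)
(S*(-33))*(-77) - l(-236) = -48*(-33)*(-77) - 1*(-12) = 1584*(-77) + 12 = -121968 + 12 = -121956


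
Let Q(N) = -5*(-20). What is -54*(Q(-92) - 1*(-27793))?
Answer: -1506222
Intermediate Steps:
Q(N) = 100
-54*(Q(-92) - 1*(-27793)) = -54*(100 - 1*(-27793)) = -54*(100 + 27793) = -54*27893 = -1506222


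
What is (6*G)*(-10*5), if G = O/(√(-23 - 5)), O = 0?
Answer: 0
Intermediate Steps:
G = 0 (G = 0/(√(-23 - 5)) = 0/(√(-28)) = 0/((2*I*√7)) = 0*(-I*√7/14) = 0)
(6*G)*(-10*5) = (6*0)*(-10*5) = 0*(-50) = 0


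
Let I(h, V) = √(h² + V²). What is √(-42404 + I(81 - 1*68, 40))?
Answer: √(-42404 + √1769) ≈ 205.82*I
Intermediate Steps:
I(h, V) = √(V² + h²)
√(-42404 + I(81 - 1*68, 40)) = √(-42404 + √(40² + (81 - 1*68)²)) = √(-42404 + √(1600 + (81 - 68)²)) = √(-42404 + √(1600 + 13²)) = √(-42404 + √(1600 + 169)) = √(-42404 + √1769)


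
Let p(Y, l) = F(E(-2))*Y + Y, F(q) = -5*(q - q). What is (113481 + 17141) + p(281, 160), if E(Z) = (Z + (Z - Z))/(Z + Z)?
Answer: 130903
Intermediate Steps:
E(Z) = 1/2 (E(Z) = (Z + 0)/((2*Z)) = Z*(1/(2*Z)) = 1/2)
F(q) = 0 (F(q) = -5*0 = 0)
p(Y, l) = Y (p(Y, l) = 0*Y + Y = 0 + Y = Y)
(113481 + 17141) + p(281, 160) = (113481 + 17141) + 281 = 130622 + 281 = 130903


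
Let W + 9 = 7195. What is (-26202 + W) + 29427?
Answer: 10411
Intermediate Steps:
W = 7186 (W = -9 + 7195 = 7186)
(-26202 + W) + 29427 = (-26202 + 7186) + 29427 = -19016 + 29427 = 10411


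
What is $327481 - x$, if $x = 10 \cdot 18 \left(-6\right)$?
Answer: $328561$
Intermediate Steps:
$x = -1080$ ($x = 10 \left(-108\right) = -1080$)
$327481 - x = 327481 - -1080 = 327481 + 1080 = 328561$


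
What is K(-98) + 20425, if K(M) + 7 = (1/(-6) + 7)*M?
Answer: 59245/3 ≈ 19748.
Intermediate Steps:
K(M) = -7 + 41*M/6 (K(M) = -7 + (1/(-6) + 7)*M = -7 + (-1/6 + 7)*M = -7 + 41*M/6)
K(-98) + 20425 = (-7 + (41/6)*(-98)) + 20425 = (-7 - 2009/3) + 20425 = -2030/3 + 20425 = 59245/3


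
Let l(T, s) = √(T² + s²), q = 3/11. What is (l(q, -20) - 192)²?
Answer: (2112 - √48409)²/121 ≈ 29583.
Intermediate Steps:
q = 3/11 (q = 3*(1/11) = 3/11 ≈ 0.27273)
(l(q, -20) - 192)² = (√((3/11)² + (-20)²) - 192)² = (√(9/121 + 400) - 192)² = (√(48409/121) - 192)² = (√48409/11 - 192)² = (-192 + √48409/11)²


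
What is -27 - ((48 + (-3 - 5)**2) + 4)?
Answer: -143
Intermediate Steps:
-27 - ((48 + (-3 - 5)**2) + 4) = -27 - ((48 + (-8)**2) + 4) = -27 - ((48 + 64) + 4) = -27 - (112 + 4) = -27 - 1*116 = -27 - 116 = -143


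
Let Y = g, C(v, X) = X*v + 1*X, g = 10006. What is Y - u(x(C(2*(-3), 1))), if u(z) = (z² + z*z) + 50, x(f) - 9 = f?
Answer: 9924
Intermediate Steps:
C(v, X) = X + X*v (C(v, X) = X*v + X = X + X*v)
x(f) = 9 + f
u(z) = 50 + 2*z² (u(z) = (z² + z²) + 50 = 2*z² + 50 = 50 + 2*z²)
Y = 10006
Y - u(x(C(2*(-3), 1))) = 10006 - (50 + 2*(9 + 1*(1 + 2*(-3)))²) = 10006 - (50 + 2*(9 + 1*(1 - 6))²) = 10006 - (50 + 2*(9 + 1*(-5))²) = 10006 - (50 + 2*(9 - 5)²) = 10006 - (50 + 2*4²) = 10006 - (50 + 2*16) = 10006 - (50 + 32) = 10006 - 1*82 = 10006 - 82 = 9924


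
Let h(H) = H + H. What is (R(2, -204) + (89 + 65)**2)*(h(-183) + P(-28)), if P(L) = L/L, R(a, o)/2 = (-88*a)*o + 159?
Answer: -34982330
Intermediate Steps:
h(H) = 2*H
R(a, o) = 318 - 176*a*o (R(a, o) = 2*((-88*a)*o + 159) = 2*(-88*a*o + 159) = 2*(159 - 88*a*o) = 318 - 176*a*o)
P(L) = 1
(R(2, -204) + (89 + 65)**2)*(h(-183) + P(-28)) = ((318 - 176*2*(-204)) + (89 + 65)**2)*(2*(-183) + 1) = ((318 + 71808) + 154**2)*(-366 + 1) = (72126 + 23716)*(-365) = 95842*(-365) = -34982330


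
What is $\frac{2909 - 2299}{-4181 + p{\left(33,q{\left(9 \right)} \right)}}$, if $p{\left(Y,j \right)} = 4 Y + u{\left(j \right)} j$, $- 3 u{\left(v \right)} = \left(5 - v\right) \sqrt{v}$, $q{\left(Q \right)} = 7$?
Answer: $- \frac{22229010}{147548237} - \frac{25620 \sqrt{7}}{147548237} \approx -0.15112$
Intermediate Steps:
$u{\left(v \right)} = - \frac{\sqrt{v} \left(5 - v\right)}{3}$ ($u{\left(v \right)} = - \frac{\left(5 - v\right) \sqrt{v}}{3} = - \frac{\sqrt{v} \left(5 - v\right)}{3}$)
$p{\left(Y,j \right)} = 4 Y + \frac{j^{\frac{3}{2}} \left(-5 + j\right)}{3}$ ($p{\left(Y,j \right)} = 4 Y + \frac{\sqrt{j} \left(-5 + j\right)}{3} j = 4 Y + \frac{j^{\frac{3}{2}} \left(-5 + j\right)}{3}$)
$\frac{2909 - 2299}{-4181 + p{\left(33,q{\left(9 \right)} \right)}} = \frac{2909 - 2299}{-4181 + \left(4 \cdot 33 + \frac{7^{\frac{3}{2}} \left(-5 + 7\right)}{3}\right)} = \frac{610}{-4181 + \left(132 + \frac{1}{3} \cdot 7 \sqrt{7} \cdot 2\right)} = \frac{610}{-4181 + \left(132 + \frac{14 \sqrt{7}}{3}\right)} = \frac{610}{-4049 + \frac{14 \sqrt{7}}{3}}$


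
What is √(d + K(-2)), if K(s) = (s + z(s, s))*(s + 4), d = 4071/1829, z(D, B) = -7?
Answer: I*√15159/31 ≈ 3.9717*I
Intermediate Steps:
d = 69/31 (d = 4071*(1/1829) = 69/31 ≈ 2.2258)
K(s) = (-7 + s)*(4 + s) (K(s) = (s - 7)*(s + 4) = (-7 + s)*(4 + s))
√(d + K(-2)) = √(69/31 + (-28 + (-2)² - 3*(-2))) = √(69/31 + (-28 + 4 + 6)) = √(69/31 - 18) = √(-489/31) = I*√15159/31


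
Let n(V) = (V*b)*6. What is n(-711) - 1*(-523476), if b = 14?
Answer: 463752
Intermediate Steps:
n(V) = 84*V (n(V) = (V*14)*6 = (14*V)*6 = 84*V)
n(-711) - 1*(-523476) = 84*(-711) - 1*(-523476) = -59724 + 523476 = 463752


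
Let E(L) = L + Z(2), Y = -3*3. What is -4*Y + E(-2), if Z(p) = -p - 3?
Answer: 29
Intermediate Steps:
Z(p) = -3 - p
Y = -9
E(L) = -5 + L (E(L) = L + (-3 - 1*2) = L + (-3 - 2) = L - 5 = -5 + L)
-4*Y + E(-2) = -4*(-9) + (-5 - 2) = 36 - 7 = 29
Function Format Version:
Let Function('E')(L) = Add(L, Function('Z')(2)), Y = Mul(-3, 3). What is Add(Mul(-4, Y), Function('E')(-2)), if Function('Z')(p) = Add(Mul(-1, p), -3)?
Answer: 29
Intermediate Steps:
Function('Z')(p) = Add(-3, Mul(-1, p))
Y = -9
Function('E')(L) = Add(-5, L) (Function('E')(L) = Add(L, Add(-3, Mul(-1, 2))) = Add(L, Add(-3, -2)) = Add(L, -5) = Add(-5, L))
Add(Mul(-4, Y), Function('E')(-2)) = Add(Mul(-4, -9), Add(-5, -2)) = Add(36, -7) = 29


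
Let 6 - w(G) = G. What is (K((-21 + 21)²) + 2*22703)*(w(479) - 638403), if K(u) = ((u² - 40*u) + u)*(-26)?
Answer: -29008803656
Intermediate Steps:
w(G) = 6 - G
K(u) = -26*u² + 1014*u (K(u) = (u² - 39*u)*(-26) = -26*u² + 1014*u)
(K((-21 + 21)²) + 2*22703)*(w(479) - 638403) = (26*(-21 + 21)²*(39 - (-21 + 21)²) + 2*22703)*((6 - 1*479) - 638403) = (26*0²*(39 - 1*0²) + 45406)*((6 - 479) - 638403) = (26*0*(39 - 1*0) + 45406)*(-473 - 638403) = (26*0*(39 + 0) + 45406)*(-638876) = (26*0*39 + 45406)*(-638876) = (0 + 45406)*(-638876) = 45406*(-638876) = -29008803656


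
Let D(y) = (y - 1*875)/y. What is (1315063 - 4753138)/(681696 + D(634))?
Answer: -2179739550/432195023 ≈ -5.0434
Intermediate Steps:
D(y) = (-875 + y)/y (D(y) = (y - 875)/y = (-875 + y)/y)
(1315063 - 4753138)/(681696 + D(634)) = (1315063 - 4753138)/(681696 + (-875 + 634)/634) = -3438075/(681696 + (1/634)*(-241)) = -3438075/(681696 - 241/634) = -3438075/432195023/634 = -3438075*634/432195023 = -2179739550/432195023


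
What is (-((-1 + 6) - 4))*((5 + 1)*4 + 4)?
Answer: -28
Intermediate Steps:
(-((-1 + 6) - 4))*((5 + 1)*4 + 4) = (-(5 - 4))*(6*4 + 4) = (-1*1)*(24 + 4) = -1*28 = -28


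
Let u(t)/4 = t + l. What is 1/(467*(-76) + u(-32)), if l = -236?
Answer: -1/36564 ≈ -2.7349e-5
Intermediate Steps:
u(t) = -944 + 4*t (u(t) = 4*(t - 236) = 4*(-236 + t) = -944 + 4*t)
1/(467*(-76) + u(-32)) = 1/(467*(-76) + (-944 + 4*(-32))) = 1/(-35492 + (-944 - 128)) = 1/(-35492 - 1072) = 1/(-36564) = -1/36564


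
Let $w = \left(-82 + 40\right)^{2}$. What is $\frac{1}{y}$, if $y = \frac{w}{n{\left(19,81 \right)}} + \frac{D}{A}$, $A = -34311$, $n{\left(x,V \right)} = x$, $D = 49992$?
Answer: $\frac{217303}{19858252} \approx 0.010943$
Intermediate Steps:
$w = 1764$ ($w = \left(-42\right)^{2} = 1764$)
$y = \frac{19858252}{217303}$ ($y = \frac{1764}{19} + \frac{49992}{-34311} = 1764 \cdot \frac{1}{19} + 49992 \left(- \frac{1}{34311}\right) = \frac{1764}{19} - \frac{16664}{11437} = \frac{19858252}{217303} \approx 91.385$)
$\frac{1}{y} = \frac{1}{\frac{19858252}{217303}} = \frac{217303}{19858252}$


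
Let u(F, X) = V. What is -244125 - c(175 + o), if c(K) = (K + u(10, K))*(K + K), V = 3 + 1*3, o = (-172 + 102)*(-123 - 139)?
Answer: -686076755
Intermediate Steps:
o = 18340 (o = -70*(-262) = 18340)
V = 6 (V = 3 + 3 = 6)
u(F, X) = 6
c(K) = 2*K*(6 + K) (c(K) = (K + 6)*(K + K) = (6 + K)*(2*K) = 2*K*(6 + K))
-244125 - c(175 + o) = -244125 - 2*(175 + 18340)*(6 + (175 + 18340)) = -244125 - 2*18515*(6 + 18515) = -244125 - 2*18515*18521 = -244125 - 1*685832630 = -244125 - 685832630 = -686076755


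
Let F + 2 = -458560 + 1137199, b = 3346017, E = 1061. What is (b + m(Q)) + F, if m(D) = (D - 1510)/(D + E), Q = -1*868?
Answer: 776755844/193 ≈ 4.0246e+6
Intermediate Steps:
Q = -868
m(D) = (-1510 + D)/(1061 + D) (m(D) = (D - 1510)/(D + 1061) = (-1510 + D)/(1061 + D))
F = 678637 (F = -2 + (-458560 + 1137199) = -2 + 678639 = 678637)
(b + m(Q)) + F = (3346017 + (-1510 - 868)/(1061 - 868)) + 678637 = (3346017 - 2378/193) + 678637 = 645778903/193 + 678637 = 776755844/193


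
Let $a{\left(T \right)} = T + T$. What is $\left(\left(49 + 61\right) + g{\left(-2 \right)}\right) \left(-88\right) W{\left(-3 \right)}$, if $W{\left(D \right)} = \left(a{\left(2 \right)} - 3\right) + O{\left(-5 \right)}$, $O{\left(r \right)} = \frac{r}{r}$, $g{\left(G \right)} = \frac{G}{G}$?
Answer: $-19536$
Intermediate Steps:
$a{\left(T \right)} = 2 T$
$g{\left(G \right)} = 1$
$O{\left(r \right)} = 1$
$W{\left(D \right)} = 2$ ($W{\left(D \right)} = \left(2 \cdot 2 - 3\right) + 1 = \left(4 - 3\right) + 1 = 1 + 1 = 2$)
$\left(\left(49 + 61\right) + g{\left(-2 \right)}\right) \left(-88\right) W{\left(-3 \right)} = \left(\left(49 + 61\right) + 1\right) \left(-88\right) 2 = \left(110 + 1\right) \left(-88\right) 2 = 111 \left(-88\right) 2 = \left(-9768\right) 2 = -19536$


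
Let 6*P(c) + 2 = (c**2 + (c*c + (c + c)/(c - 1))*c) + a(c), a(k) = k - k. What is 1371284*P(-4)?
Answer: -64450348/5 ≈ -1.2890e+7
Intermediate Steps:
a(k) = 0
P(c) = -1/3 + c**2/6 + c*(c**2 + 2*c/(-1 + c))/6 (P(c) = -1/3 + ((c**2 + (c*c + (c + c)/(c - 1))*c) + 0)/6 = -1/3 + ((c**2 + (c**2 + (2*c)/(-1 + c))*c) + 0)/6 = -1/3 + ((c**2 + (c**2 + 2*c/(-1 + c))*c) + 0)/6 = -1/3 + ((c**2 + c*(c**2 + 2*c/(-1 + c))) + 0)/6 = -1/3 + (c**2 + c*(c**2 + 2*c/(-1 + c)))/6 = -1/3 + (c**2/6 + c*(c**2 + 2*c/(-1 + c))/6) = -1/3 + c**2/6 + c*(c**2 + 2*c/(-1 + c))/6)
1371284*P(-4) = 1371284*((2 + (-4)**2 + (-4)**4 - 2*(-4))/(6*(-1 - 4))) = 1371284*((1/6)*(2 + 16 + 256 + 8)/(-5)) = 1371284*((1/6)*(-1/5)*282) = 1371284*(-47/5) = -64450348/5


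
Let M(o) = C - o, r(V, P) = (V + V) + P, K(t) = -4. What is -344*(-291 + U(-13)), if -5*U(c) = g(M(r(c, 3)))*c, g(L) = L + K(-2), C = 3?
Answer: 402136/5 ≈ 80427.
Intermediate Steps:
r(V, P) = P + 2*V (r(V, P) = 2*V + P = P + 2*V)
M(o) = 3 - o
g(L) = -4 + L (g(L) = L - 4 = -4 + L)
U(c) = -c*(-4 - 2*c)/5 (U(c) = -(-4 + (3 - (3 + 2*c)))*c/5 = -(-4 + (3 + (-3 - 2*c)))*c/5 = -(-4 - 2*c)*c/5 = -c*(-4 - 2*c)/5)
-344*(-291 + U(-13)) = -344*(-291 + (⅖)*(-13)*(2 - 13)) = -344*(-291 + (⅖)*(-13)*(-11)) = -344*(-291 + 286/5) = -344*(-1169/5) = 402136/5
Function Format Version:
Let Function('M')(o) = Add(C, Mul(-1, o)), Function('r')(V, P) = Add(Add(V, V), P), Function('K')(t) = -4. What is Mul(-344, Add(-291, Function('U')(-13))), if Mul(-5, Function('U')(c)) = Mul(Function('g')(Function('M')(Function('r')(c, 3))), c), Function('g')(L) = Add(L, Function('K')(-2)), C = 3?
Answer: Rational(402136, 5) ≈ 80427.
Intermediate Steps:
Function('r')(V, P) = Add(P, Mul(2, V)) (Function('r')(V, P) = Add(Mul(2, V), P) = Add(P, Mul(2, V)))
Function('M')(o) = Add(3, Mul(-1, o))
Function('g')(L) = Add(-4, L) (Function('g')(L) = Add(L, -4) = Add(-4, L))
Function('U')(c) = Mul(Rational(-1, 5), c, Add(-4, Mul(-2, c))) (Function('U')(c) = Mul(Rational(-1, 5), Mul(Add(-4, Add(3, Mul(-1, Add(3, Mul(2, c))))), c)) = Mul(Rational(-1, 5), Mul(Add(-4, Add(3, Add(-3, Mul(-2, c)))), c)) = Mul(Rational(-1, 5), Mul(Add(-4, Mul(-2, c)), c)) = Mul(Rational(-1, 5), Mul(c, Add(-4, Mul(-2, c)))) = Mul(Rational(-1, 5), c, Add(-4, Mul(-2, c))))
Mul(-344, Add(-291, Function('U')(-13))) = Mul(-344, Add(-291, Mul(Rational(2, 5), -13, Add(2, -13)))) = Mul(-344, Add(-291, Mul(Rational(2, 5), -13, -11))) = Mul(-344, Add(-291, Rational(286, 5))) = Mul(-344, Rational(-1169, 5)) = Rational(402136, 5)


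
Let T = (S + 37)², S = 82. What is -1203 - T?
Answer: -15364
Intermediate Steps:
T = 14161 (T = (82 + 37)² = 119² = 14161)
-1203 - T = -1203 - 1*14161 = -1203 - 14161 = -15364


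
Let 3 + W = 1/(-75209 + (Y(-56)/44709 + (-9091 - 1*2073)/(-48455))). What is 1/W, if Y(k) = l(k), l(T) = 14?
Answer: -23275766729387/69827609670246 ≈ -0.33333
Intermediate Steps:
Y(k) = 14
W = -69827609670246/23275766729387 (W = -3 + 1/(-75209 + (14/44709 + (-9091 - 1*2073)/(-48455))) = -3 + 1/(-75209 + (14*(1/44709) + (-9091 - 2073)*(-1/48455))) = -3 + 1/(-75209 + (2/6387 - 11164*(-1/48455))) = -3 + 1/(-75209 + (2/6387 + 11164/48455)) = -3 + 1/(-75209 + 71401378/309482085) = -3 + 1/(-23275766729387/309482085) = -3 - 309482085/23275766729387 = -69827609670246/23275766729387 ≈ -3.0000)
1/W = 1/(-69827609670246/23275766729387) = -23275766729387/69827609670246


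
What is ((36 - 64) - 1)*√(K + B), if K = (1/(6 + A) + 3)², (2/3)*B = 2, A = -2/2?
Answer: -29*√331/5 ≈ -105.52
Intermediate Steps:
A = -1 (A = -2*½ = -1)
B = 3 (B = (3/2)*2 = 3)
K = 256/25 (K = (1/(6 - 1) + 3)² = (1/5 + 3)² = (⅕ + 3)² = (16/5)² = 256/25 ≈ 10.240)
((36 - 64) - 1)*√(K + B) = ((36 - 64) - 1)*√(256/25 + 3) = (-28 - 1)*√(331/25) = -29*√331/5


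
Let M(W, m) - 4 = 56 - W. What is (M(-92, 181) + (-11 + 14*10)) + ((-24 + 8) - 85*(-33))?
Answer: 3070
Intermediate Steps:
M(W, m) = 60 - W (M(W, m) = 4 + (56 - W) = 60 - W)
(M(-92, 181) + (-11 + 14*10)) + ((-24 + 8) - 85*(-33)) = ((60 - 1*(-92)) + (-11 + 14*10)) + ((-24 + 8) - 85*(-33)) = ((60 + 92) + (-11 + 140)) + (-16 + 2805) = (152 + 129) + 2789 = 281 + 2789 = 3070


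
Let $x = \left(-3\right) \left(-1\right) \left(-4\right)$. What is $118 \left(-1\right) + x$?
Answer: $-130$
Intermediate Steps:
$x = -12$ ($x = 3 \left(-4\right) = -12$)
$118 \left(-1\right) + x = 118 \left(-1\right) - 12 = -118 - 12 = -130$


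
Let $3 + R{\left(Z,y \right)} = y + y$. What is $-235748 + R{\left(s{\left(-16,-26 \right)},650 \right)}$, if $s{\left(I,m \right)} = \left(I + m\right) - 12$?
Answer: $-234451$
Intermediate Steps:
$s{\left(I,m \right)} = -12 + I + m$
$R{\left(Z,y \right)} = -3 + 2 y$ ($R{\left(Z,y \right)} = -3 + \left(y + y\right) = -3 + 2 y$)
$-235748 + R{\left(s{\left(-16,-26 \right)},650 \right)} = -235748 + \left(-3 + 2 \cdot 650\right) = -235748 + \left(-3 + 1300\right) = -235748 + 1297 = -234451$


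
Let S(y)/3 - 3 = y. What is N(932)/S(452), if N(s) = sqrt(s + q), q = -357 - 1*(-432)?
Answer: sqrt(1007)/1365 ≈ 0.023248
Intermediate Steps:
S(y) = 9 + 3*y
q = 75 (q = -357 + 432 = 75)
N(s) = sqrt(75 + s) (N(s) = sqrt(s + 75) = sqrt(75 + s))
N(932)/S(452) = sqrt(75 + 932)/(9 + 3*452) = sqrt(1007)/(9 + 1356) = sqrt(1007)/1365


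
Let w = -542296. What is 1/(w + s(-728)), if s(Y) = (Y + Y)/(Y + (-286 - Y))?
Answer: -11/5965200 ≈ -1.8440e-6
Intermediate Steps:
s(Y) = -Y/143 (s(Y) = (2*Y)/(-286) = (2*Y)*(-1/286) = -Y/143)
1/(w + s(-728)) = 1/(-542296 - 1/143*(-728)) = 1/(-542296 + 56/11) = 1/(-5965200/11) = -11/5965200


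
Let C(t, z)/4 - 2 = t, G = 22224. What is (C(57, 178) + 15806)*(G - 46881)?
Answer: -395547594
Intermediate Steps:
C(t, z) = 8 + 4*t
(C(57, 178) + 15806)*(G - 46881) = ((8 + 4*57) + 15806)*(22224 - 46881) = ((8 + 228) + 15806)*(-24657) = (236 + 15806)*(-24657) = 16042*(-24657) = -395547594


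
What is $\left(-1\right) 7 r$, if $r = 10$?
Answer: $-70$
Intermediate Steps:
$\left(-1\right) 7 r = \left(-1\right) 7 \cdot 10 = \left(-7\right) 10 = -70$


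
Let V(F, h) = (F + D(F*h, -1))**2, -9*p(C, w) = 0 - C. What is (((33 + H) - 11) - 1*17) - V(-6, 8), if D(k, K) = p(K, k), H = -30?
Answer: -5050/81 ≈ -62.346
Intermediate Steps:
p(C, w) = C/9 (p(C, w) = -(0 - C)/9 = -(-1)*C/9 = C/9)
D(k, K) = K/9
V(F, h) = (-1/9 + F)**2 (V(F, h) = (F + (1/9)*(-1))**2 = (F - 1/9)**2 = (-1/9 + F)**2)
(((33 + H) - 11) - 1*17) - V(-6, 8) = (((33 - 30) - 11) - 1*17) - (-1 + 9*(-6))**2/81 = ((3 - 11) - 17) - (-1 - 54)**2/81 = (-8 - 17) - (-55)**2/81 = -25 - 3025/81 = -5050/81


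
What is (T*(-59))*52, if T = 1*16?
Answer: -49088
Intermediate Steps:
T = 16
(T*(-59))*52 = (16*(-59))*52 = -944*52 = -49088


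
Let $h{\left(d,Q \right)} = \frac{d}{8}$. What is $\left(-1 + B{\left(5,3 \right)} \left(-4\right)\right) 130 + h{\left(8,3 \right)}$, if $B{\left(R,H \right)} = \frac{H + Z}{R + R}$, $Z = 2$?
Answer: $-389$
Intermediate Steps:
$B{\left(R,H \right)} = \frac{2 + H}{2 R}$ ($B{\left(R,H \right)} = \frac{H + 2}{R + R} = \frac{2 + H}{2 R}$)
$h{\left(d,Q \right)} = \frac{d}{8}$ ($h{\left(d,Q \right)} = d \frac{1}{8} = \frac{d}{8}$)
$\left(-1 + B{\left(5,3 \right)} \left(-4\right)\right) 130 + h{\left(8,3 \right)} = \left(-1 + \frac{2 + 3}{2 \cdot 5} \left(-4\right)\right) 130 + \frac{1}{8} \cdot 8 = \left(-1 + \frac{1}{2} \cdot \frac{1}{5} \cdot 5 \left(-4\right)\right) 130 + 1 = \left(-1 + \frac{1}{2} \left(-4\right)\right) 130 + 1 = \left(-1 - 2\right) 130 + 1 = \left(-3\right) 130 + 1 = -390 + 1 = -389$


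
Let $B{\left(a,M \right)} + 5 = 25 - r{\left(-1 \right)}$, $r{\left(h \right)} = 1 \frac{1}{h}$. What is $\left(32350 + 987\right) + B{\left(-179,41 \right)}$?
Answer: $33358$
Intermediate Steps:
$r{\left(h \right)} = \frac{1}{h}$
$B{\left(a,M \right)} = 21$ ($B{\left(a,M \right)} = -5 + \left(25 - \frac{1}{-1}\right) = -5 + \left(25 - -1\right) = -5 + \left(25 + 1\right) = -5 + 26 = 21$)
$\left(32350 + 987\right) + B{\left(-179,41 \right)} = \left(32350 + 987\right) + 21 = 33337 + 21 = 33358$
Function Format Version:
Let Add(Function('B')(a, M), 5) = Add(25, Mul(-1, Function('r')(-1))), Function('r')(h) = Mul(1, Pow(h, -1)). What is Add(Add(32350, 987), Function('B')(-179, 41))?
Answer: 33358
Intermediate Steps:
Function('r')(h) = Pow(h, -1)
Function('B')(a, M) = 21 (Function('B')(a, M) = Add(-5, Add(25, Mul(-1, Pow(-1, -1)))) = Add(-5, Add(25, Mul(-1, -1))) = Add(-5, Add(25, 1)) = Add(-5, 26) = 21)
Add(Add(32350, 987), Function('B')(-179, 41)) = Add(Add(32350, 987), 21) = Add(33337, 21) = 33358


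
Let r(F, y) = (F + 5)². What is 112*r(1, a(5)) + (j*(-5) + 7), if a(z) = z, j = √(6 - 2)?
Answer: 4029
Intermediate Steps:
j = 2 (j = √4 = 2)
r(F, y) = (5 + F)²
112*r(1, a(5)) + (j*(-5) + 7) = 112*(5 + 1)² + (2*(-5) + 7) = 112*6² + (-10 + 7) = 112*36 - 3 = 4032 - 3 = 4029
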